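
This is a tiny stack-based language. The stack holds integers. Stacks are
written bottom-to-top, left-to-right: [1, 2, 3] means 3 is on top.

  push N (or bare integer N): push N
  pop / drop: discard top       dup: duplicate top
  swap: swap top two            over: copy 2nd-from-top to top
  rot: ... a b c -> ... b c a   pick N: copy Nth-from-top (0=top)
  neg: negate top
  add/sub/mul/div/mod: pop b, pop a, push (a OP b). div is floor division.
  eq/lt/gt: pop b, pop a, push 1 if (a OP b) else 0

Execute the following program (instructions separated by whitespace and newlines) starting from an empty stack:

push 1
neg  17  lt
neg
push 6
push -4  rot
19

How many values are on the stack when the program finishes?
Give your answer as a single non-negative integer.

Answer: 4

Derivation:
After 'push 1': stack = [1] (depth 1)
After 'neg': stack = [-1] (depth 1)
After 'push 17': stack = [-1, 17] (depth 2)
After 'lt': stack = [1] (depth 1)
After 'neg': stack = [-1] (depth 1)
After 'push 6': stack = [-1, 6] (depth 2)
After 'push -4': stack = [-1, 6, -4] (depth 3)
After 'rot': stack = [6, -4, -1] (depth 3)
After 'push 19': stack = [6, -4, -1, 19] (depth 4)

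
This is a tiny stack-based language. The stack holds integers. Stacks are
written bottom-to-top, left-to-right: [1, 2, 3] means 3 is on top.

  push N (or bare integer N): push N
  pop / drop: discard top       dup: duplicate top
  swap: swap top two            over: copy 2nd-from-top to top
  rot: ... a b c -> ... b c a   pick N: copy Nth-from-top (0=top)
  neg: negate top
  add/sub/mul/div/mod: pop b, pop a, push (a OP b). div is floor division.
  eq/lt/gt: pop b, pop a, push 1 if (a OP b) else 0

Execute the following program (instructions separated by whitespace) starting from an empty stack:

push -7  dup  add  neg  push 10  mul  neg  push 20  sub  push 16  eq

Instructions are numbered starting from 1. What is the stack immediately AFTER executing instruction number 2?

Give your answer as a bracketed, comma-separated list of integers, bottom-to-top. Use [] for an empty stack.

Answer: [-7, -7]

Derivation:
Step 1 ('push -7'): [-7]
Step 2 ('dup'): [-7, -7]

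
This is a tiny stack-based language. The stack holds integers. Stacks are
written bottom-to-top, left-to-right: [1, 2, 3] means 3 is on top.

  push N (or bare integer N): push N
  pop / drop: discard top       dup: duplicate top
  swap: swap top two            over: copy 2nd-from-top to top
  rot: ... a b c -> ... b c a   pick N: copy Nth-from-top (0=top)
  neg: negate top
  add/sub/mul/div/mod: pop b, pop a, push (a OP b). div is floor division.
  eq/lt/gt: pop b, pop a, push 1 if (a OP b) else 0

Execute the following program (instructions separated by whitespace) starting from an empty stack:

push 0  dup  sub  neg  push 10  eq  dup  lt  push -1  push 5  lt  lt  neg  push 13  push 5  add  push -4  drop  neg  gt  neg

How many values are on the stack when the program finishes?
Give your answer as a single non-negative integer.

Answer: 1

Derivation:
After 'push 0': stack = [0] (depth 1)
After 'dup': stack = [0, 0] (depth 2)
After 'sub': stack = [0] (depth 1)
After 'neg': stack = [0] (depth 1)
After 'push 10': stack = [0, 10] (depth 2)
After 'eq': stack = [0] (depth 1)
After 'dup': stack = [0, 0] (depth 2)
After 'lt': stack = [0] (depth 1)
After 'push -1': stack = [0, -1] (depth 2)
After 'push 5': stack = [0, -1, 5] (depth 3)
  ...
After 'lt': stack = [1] (depth 1)
After 'neg': stack = [-1] (depth 1)
After 'push 13': stack = [-1, 13] (depth 2)
After 'push 5': stack = [-1, 13, 5] (depth 3)
After 'add': stack = [-1, 18] (depth 2)
After 'push -4': stack = [-1, 18, -4] (depth 3)
After 'drop': stack = [-1, 18] (depth 2)
After 'neg': stack = [-1, -18] (depth 2)
After 'gt': stack = [1] (depth 1)
After 'neg': stack = [-1] (depth 1)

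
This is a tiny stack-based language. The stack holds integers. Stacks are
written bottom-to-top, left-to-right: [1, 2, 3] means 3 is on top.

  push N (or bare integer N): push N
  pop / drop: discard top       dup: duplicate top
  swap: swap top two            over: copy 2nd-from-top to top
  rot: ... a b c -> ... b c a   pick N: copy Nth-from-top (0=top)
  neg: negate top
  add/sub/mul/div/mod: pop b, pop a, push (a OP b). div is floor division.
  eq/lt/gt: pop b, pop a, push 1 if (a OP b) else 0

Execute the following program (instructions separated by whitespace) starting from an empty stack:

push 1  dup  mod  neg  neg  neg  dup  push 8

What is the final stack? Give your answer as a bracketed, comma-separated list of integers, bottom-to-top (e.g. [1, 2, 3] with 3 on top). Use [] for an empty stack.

Answer: [0, 0, 8]

Derivation:
After 'push 1': [1]
After 'dup': [1, 1]
After 'mod': [0]
After 'neg': [0]
After 'neg': [0]
After 'neg': [0]
After 'dup': [0, 0]
After 'push 8': [0, 0, 8]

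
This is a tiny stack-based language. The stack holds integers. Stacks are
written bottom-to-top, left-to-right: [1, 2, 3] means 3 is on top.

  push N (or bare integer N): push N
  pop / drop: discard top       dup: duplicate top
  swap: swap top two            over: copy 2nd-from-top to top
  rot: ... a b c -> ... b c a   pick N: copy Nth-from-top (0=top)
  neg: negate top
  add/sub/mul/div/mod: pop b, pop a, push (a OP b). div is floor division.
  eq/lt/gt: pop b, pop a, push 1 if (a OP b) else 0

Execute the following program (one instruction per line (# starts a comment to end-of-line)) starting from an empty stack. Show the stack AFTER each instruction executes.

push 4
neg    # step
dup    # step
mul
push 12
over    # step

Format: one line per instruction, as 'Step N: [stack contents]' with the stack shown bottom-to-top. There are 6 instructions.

Step 1: [4]
Step 2: [-4]
Step 3: [-4, -4]
Step 4: [16]
Step 5: [16, 12]
Step 6: [16, 12, 16]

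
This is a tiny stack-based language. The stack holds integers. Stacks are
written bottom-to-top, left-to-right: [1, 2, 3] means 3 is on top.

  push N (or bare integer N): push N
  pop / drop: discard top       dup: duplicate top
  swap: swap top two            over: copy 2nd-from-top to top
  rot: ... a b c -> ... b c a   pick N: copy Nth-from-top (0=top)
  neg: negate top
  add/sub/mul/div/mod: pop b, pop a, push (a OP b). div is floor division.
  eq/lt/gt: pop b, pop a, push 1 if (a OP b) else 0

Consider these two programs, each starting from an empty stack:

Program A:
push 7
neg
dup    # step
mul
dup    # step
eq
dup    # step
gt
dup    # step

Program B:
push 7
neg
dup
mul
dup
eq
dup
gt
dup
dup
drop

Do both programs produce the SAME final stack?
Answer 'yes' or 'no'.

Answer: yes

Derivation:
Program A trace:
  After 'push 7': [7]
  After 'neg': [-7]
  After 'dup': [-7, -7]
  After 'mul': [49]
  After 'dup': [49, 49]
  After 'eq': [1]
  After 'dup': [1, 1]
  After 'gt': [0]
  After 'dup': [0, 0]
Program A final stack: [0, 0]

Program B trace:
  After 'push 7': [7]
  After 'neg': [-7]
  After 'dup': [-7, -7]
  After 'mul': [49]
  After 'dup': [49, 49]
  After 'eq': [1]
  After 'dup': [1, 1]
  After 'gt': [0]
  After 'dup': [0, 0]
  After 'dup': [0, 0, 0]
  After 'drop': [0, 0]
Program B final stack: [0, 0]
Same: yes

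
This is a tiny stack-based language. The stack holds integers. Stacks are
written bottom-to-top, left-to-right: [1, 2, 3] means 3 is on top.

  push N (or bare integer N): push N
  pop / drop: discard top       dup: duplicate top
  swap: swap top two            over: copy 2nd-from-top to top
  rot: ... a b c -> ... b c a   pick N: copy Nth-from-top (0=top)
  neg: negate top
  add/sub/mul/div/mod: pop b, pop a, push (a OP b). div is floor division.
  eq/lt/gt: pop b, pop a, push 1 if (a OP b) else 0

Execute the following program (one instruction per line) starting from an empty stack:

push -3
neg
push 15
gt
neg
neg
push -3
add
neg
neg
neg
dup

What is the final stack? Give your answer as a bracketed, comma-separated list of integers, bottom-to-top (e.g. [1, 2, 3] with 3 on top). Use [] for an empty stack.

Answer: [3, 3]

Derivation:
After 'push -3': [-3]
After 'neg': [3]
After 'push 15': [3, 15]
After 'gt': [0]
After 'neg': [0]
After 'neg': [0]
After 'push -3': [0, -3]
After 'add': [-3]
After 'neg': [3]
After 'neg': [-3]
After 'neg': [3]
After 'dup': [3, 3]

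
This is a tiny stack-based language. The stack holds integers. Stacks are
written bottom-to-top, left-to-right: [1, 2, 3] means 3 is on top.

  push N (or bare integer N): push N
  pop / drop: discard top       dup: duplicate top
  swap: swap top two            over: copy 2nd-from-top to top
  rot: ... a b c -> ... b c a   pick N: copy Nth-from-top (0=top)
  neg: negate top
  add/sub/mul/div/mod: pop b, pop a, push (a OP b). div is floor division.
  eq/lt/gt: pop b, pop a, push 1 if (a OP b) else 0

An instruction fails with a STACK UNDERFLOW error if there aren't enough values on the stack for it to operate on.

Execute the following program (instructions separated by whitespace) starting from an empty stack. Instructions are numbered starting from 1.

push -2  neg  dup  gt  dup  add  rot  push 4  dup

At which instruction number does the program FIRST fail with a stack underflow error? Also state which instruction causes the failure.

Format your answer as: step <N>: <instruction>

Step 1 ('push -2'): stack = [-2], depth = 1
Step 2 ('neg'): stack = [2], depth = 1
Step 3 ('dup'): stack = [2, 2], depth = 2
Step 4 ('gt'): stack = [0], depth = 1
Step 5 ('dup'): stack = [0, 0], depth = 2
Step 6 ('add'): stack = [0], depth = 1
Step 7 ('rot'): needs 3 value(s) but depth is 1 — STACK UNDERFLOW

Answer: step 7: rot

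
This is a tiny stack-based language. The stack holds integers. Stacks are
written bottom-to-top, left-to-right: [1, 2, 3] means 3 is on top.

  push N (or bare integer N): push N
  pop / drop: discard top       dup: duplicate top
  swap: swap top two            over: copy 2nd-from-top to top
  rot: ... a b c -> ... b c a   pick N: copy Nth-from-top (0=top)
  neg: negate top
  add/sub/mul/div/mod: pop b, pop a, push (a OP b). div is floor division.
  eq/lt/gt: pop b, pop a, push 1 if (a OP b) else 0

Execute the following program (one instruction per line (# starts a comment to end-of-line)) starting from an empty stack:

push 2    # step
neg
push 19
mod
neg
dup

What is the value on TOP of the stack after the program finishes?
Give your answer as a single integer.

After 'push 2': [2]
After 'neg': [-2]
After 'push 19': [-2, 19]
After 'mod': [17]
After 'neg': [-17]
After 'dup': [-17, -17]

Answer: -17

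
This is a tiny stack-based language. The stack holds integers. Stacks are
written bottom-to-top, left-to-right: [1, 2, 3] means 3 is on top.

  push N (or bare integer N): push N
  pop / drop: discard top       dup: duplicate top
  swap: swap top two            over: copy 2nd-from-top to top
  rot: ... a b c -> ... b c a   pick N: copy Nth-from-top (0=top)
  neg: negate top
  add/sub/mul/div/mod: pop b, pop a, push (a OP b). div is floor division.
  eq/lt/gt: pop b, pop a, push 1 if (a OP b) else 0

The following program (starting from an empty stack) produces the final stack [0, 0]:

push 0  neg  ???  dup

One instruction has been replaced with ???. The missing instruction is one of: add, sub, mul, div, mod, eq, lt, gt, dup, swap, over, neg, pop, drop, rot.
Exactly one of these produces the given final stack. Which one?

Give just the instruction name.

Answer: neg

Derivation:
Stack before ???: [0]
Stack after ???:  [0]
The instruction that transforms [0] -> [0] is: neg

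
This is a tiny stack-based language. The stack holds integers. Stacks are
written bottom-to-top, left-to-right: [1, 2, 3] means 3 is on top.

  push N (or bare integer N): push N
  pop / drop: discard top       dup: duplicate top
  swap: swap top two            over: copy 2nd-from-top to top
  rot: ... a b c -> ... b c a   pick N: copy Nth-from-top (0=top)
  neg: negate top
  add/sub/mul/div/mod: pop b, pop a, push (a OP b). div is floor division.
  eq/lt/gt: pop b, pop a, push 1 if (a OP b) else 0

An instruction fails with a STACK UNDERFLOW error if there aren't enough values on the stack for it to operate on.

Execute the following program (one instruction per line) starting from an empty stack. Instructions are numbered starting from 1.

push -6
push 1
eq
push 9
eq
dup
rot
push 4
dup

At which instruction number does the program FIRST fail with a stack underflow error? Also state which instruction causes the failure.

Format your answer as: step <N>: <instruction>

Step 1 ('push -6'): stack = [-6], depth = 1
Step 2 ('push 1'): stack = [-6, 1], depth = 2
Step 3 ('eq'): stack = [0], depth = 1
Step 4 ('push 9'): stack = [0, 9], depth = 2
Step 5 ('eq'): stack = [0], depth = 1
Step 6 ('dup'): stack = [0, 0], depth = 2
Step 7 ('rot'): needs 3 value(s) but depth is 2 — STACK UNDERFLOW

Answer: step 7: rot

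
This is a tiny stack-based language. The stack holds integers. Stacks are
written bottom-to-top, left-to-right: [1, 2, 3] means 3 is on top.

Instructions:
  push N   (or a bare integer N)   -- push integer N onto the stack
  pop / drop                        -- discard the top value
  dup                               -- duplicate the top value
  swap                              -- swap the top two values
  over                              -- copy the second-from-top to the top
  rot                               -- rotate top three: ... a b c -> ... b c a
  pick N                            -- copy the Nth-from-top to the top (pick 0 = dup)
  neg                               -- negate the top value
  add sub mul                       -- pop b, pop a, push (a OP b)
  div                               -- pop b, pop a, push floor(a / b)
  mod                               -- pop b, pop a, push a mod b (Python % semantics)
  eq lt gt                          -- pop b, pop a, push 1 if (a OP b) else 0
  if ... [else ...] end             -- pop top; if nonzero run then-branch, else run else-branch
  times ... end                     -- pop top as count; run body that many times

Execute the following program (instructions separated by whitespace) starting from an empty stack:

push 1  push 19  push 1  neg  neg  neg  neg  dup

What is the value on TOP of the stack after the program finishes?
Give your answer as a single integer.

Answer: 1

Derivation:
After 'push 1': [1]
After 'push 19': [1, 19]
After 'push 1': [1, 19, 1]
After 'neg': [1, 19, -1]
After 'neg': [1, 19, 1]
After 'neg': [1, 19, -1]
After 'neg': [1, 19, 1]
After 'dup': [1, 19, 1, 1]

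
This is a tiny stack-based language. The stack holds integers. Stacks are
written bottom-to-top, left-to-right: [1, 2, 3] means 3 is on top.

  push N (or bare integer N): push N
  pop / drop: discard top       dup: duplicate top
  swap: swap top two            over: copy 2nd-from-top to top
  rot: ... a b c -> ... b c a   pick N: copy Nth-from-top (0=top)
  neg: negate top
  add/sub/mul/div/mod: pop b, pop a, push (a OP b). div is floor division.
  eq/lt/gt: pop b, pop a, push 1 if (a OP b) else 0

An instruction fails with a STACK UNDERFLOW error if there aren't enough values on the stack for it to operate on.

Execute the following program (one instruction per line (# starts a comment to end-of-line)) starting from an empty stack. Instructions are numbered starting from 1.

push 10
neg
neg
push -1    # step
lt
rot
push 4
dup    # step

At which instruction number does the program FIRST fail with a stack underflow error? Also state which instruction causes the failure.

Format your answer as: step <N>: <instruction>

Step 1 ('push 10'): stack = [10], depth = 1
Step 2 ('neg'): stack = [-10], depth = 1
Step 3 ('neg'): stack = [10], depth = 1
Step 4 ('push -1'): stack = [10, -1], depth = 2
Step 5 ('lt'): stack = [0], depth = 1
Step 6 ('rot'): needs 3 value(s) but depth is 1 — STACK UNDERFLOW

Answer: step 6: rot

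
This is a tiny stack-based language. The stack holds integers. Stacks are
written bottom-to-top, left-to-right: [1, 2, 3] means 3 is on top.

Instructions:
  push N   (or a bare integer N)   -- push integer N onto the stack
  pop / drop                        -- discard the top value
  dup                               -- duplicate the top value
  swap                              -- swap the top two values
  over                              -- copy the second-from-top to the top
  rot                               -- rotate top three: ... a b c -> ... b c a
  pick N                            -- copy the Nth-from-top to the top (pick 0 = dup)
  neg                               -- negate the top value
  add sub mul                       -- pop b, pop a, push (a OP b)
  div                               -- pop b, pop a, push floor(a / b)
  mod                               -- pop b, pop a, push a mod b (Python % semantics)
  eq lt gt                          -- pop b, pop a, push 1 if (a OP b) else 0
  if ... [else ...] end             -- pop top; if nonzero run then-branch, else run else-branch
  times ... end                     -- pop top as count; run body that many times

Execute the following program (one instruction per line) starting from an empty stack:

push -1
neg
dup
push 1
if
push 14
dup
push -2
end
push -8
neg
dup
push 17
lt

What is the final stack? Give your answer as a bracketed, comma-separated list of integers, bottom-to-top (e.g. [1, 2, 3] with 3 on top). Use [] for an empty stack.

After 'push -1': [-1]
After 'neg': [1]
After 'dup': [1, 1]
After 'push 1': [1, 1, 1]
After 'if': [1, 1]
After 'push 14': [1, 1, 14]
After 'dup': [1, 1, 14, 14]
After 'push -2': [1, 1, 14, 14, -2]
After 'push -8': [1, 1, 14, 14, -2, -8]
After 'neg': [1, 1, 14, 14, -2, 8]
After 'dup': [1, 1, 14, 14, -2, 8, 8]
After 'push 17': [1, 1, 14, 14, -2, 8, 8, 17]
After 'lt': [1, 1, 14, 14, -2, 8, 1]

Answer: [1, 1, 14, 14, -2, 8, 1]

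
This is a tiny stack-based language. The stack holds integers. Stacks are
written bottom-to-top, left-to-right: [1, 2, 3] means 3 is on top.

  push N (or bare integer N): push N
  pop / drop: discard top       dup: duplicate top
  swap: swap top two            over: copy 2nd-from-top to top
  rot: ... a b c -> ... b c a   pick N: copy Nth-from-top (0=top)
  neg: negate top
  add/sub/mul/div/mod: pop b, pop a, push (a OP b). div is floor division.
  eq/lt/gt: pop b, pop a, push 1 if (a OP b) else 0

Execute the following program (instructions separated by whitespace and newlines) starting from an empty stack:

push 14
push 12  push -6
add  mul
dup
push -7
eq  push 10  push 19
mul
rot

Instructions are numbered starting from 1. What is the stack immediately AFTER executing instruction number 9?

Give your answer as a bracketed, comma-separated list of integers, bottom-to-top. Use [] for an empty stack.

Answer: [84, 0, 10]

Derivation:
Step 1 ('push 14'): [14]
Step 2 ('push 12'): [14, 12]
Step 3 ('push -6'): [14, 12, -6]
Step 4 ('add'): [14, 6]
Step 5 ('mul'): [84]
Step 6 ('dup'): [84, 84]
Step 7 ('push -7'): [84, 84, -7]
Step 8 ('eq'): [84, 0]
Step 9 ('push 10'): [84, 0, 10]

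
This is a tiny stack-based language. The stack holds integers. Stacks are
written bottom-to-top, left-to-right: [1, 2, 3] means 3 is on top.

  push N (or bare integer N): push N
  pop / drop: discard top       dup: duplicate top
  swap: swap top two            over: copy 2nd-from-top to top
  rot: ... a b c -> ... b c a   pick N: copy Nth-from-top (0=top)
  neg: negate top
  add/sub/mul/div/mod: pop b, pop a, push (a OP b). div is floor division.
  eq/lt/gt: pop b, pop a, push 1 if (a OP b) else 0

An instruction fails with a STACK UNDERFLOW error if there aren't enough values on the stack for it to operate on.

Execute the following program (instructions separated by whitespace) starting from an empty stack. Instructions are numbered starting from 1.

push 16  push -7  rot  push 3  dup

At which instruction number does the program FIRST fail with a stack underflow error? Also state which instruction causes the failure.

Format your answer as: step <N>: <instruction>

Step 1 ('push 16'): stack = [16], depth = 1
Step 2 ('push -7'): stack = [16, -7], depth = 2
Step 3 ('rot'): needs 3 value(s) but depth is 2 — STACK UNDERFLOW

Answer: step 3: rot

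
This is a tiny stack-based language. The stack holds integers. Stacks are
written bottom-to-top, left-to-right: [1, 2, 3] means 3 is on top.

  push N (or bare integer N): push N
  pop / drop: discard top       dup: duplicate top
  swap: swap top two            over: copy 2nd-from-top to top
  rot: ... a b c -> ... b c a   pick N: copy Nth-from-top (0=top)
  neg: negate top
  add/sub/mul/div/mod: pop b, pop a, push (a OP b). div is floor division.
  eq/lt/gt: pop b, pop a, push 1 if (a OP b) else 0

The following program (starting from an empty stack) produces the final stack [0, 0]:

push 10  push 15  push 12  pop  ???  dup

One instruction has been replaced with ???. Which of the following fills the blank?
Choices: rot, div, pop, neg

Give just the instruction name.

Stack before ???: [10, 15]
Stack after ???:  [0]
Checking each choice:
  rot: stack underflow (need 3, have 2)
  div: MATCH
  pop: produces [10, 10]
  neg: produces [10, -15, -15]


Answer: div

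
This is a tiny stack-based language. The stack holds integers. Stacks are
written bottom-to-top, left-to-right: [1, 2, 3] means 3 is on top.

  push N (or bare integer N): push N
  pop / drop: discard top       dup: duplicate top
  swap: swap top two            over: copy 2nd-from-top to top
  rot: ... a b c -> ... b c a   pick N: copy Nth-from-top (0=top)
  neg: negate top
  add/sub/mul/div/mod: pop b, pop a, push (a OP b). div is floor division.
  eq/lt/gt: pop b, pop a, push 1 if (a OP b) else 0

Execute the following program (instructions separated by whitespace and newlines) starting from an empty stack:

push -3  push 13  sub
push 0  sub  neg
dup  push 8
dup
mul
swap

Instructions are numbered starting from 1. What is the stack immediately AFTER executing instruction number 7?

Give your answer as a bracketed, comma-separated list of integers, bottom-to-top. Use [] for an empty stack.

Step 1 ('push -3'): [-3]
Step 2 ('push 13'): [-3, 13]
Step 3 ('sub'): [-16]
Step 4 ('push 0'): [-16, 0]
Step 5 ('sub'): [-16]
Step 6 ('neg'): [16]
Step 7 ('dup'): [16, 16]

Answer: [16, 16]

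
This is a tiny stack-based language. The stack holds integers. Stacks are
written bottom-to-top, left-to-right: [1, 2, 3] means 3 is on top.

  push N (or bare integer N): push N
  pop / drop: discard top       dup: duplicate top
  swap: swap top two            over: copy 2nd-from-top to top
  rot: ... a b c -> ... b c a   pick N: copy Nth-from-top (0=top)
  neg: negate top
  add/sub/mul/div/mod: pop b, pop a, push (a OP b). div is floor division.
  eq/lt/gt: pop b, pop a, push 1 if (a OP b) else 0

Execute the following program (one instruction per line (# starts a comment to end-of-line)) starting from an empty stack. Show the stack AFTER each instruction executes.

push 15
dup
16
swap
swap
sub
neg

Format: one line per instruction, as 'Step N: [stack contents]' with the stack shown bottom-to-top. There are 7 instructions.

Step 1: [15]
Step 2: [15, 15]
Step 3: [15, 15, 16]
Step 4: [15, 16, 15]
Step 5: [15, 15, 16]
Step 6: [15, -1]
Step 7: [15, 1]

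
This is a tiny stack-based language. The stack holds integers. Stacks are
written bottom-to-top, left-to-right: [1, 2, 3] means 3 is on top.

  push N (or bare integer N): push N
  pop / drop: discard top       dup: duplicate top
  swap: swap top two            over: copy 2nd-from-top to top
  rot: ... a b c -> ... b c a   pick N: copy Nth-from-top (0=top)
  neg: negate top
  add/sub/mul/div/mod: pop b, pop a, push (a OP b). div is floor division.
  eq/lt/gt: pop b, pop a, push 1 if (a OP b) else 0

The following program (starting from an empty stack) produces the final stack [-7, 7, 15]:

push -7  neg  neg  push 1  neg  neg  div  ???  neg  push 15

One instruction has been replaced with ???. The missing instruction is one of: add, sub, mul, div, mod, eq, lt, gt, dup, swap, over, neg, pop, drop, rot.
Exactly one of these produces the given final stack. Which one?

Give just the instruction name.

Stack before ???: [-7]
Stack after ???:  [-7, -7]
The instruction that transforms [-7] -> [-7, -7] is: dup

Answer: dup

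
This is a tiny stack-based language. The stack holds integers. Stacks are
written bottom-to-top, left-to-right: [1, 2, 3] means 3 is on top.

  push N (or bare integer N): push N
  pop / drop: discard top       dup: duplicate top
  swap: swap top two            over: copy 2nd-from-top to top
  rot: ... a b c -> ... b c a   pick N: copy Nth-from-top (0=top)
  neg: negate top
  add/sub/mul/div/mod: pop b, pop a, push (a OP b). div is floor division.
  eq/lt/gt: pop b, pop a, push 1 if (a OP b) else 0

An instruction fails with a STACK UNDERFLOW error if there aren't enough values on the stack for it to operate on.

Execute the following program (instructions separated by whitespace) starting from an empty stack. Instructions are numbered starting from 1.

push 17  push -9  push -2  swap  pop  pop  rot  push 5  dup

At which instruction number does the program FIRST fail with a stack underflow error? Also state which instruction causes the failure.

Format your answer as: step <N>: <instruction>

Answer: step 7: rot

Derivation:
Step 1 ('push 17'): stack = [17], depth = 1
Step 2 ('push -9'): stack = [17, -9], depth = 2
Step 3 ('push -2'): stack = [17, -9, -2], depth = 3
Step 4 ('swap'): stack = [17, -2, -9], depth = 3
Step 5 ('pop'): stack = [17, -2], depth = 2
Step 6 ('pop'): stack = [17], depth = 1
Step 7 ('rot'): needs 3 value(s) but depth is 1 — STACK UNDERFLOW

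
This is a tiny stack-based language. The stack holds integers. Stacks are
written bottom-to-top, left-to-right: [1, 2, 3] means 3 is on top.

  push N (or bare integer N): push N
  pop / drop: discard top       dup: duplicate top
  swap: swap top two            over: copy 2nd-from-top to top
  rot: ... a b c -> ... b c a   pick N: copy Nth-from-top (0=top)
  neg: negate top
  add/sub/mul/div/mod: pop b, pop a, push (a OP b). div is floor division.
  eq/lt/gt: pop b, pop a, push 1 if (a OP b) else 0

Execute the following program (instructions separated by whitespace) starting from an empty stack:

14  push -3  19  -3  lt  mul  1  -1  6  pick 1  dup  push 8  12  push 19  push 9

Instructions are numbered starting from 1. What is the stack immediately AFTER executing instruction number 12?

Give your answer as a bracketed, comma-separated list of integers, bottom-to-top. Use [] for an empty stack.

Answer: [14, 0, 1, -1, 6, -1, -1, 8]

Derivation:
Step 1 ('14'): [14]
Step 2 ('push -3'): [14, -3]
Step 3 ('19'): [14, -3, 19]
Step 4 ('-3'): [14, -3, 19, -3]
Step 5 ('lt'): [14, -3, 0]
Step 6 ('mul'): [14, 0]
Step 7 ('1'): [14, 0, 1]
Step 8 ('-1'): [14, 0, 1, -1]
Step 9 ('6'): [14, 0, 1, -1, 6]
Step 10 ('pick 1'): [14, 0, 1, -1, 6, -1]
Step 11 ('dup'): [14, 0, 1, -1, 6, -1, -1]
Step 12 ('push 8'): [14, 0, 1, -1, 6, -1, -1, 8]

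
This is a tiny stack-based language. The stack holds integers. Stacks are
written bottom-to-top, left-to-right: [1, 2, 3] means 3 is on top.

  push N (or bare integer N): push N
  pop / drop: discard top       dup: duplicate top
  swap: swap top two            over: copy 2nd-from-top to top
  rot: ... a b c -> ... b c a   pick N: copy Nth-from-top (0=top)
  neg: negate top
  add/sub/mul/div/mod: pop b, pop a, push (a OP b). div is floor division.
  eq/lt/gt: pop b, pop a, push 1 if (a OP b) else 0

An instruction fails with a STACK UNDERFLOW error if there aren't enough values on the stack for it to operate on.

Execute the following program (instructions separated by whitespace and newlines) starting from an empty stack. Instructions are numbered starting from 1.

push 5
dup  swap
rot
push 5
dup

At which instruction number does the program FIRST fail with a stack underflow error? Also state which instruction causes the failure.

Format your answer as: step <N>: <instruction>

Answer: step 4: rot

Derivation:
Step 1 ('push 5'): stack = [5], depth = 1
Step 2 ('dup'): stack = [5, 5], depth = 2
Step 3 ('swap'): stack = [5, 5], depth = 2
Step 4 ('rot'): needs 3 value(s) but depth is 2 — STACK UNDERFLOW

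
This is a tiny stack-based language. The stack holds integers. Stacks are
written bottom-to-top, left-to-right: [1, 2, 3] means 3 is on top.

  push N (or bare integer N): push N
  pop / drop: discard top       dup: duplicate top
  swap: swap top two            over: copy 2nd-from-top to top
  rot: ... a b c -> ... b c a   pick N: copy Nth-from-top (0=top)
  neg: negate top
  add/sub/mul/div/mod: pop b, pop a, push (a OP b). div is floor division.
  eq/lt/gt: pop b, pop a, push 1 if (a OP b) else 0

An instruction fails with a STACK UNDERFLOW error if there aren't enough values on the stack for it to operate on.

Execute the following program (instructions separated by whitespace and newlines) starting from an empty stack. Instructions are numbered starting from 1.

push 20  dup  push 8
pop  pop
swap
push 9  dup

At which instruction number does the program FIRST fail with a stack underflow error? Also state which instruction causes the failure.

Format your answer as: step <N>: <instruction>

Answer: step 6: swap

Derivation:
Step 1 ('push 20'): stack = [20], depth = 1
Step 2 ('dup'): stack = [20, 20], depth = 2
Step 3 ('push 8'): stack = [20, 20, 8], depth = 3
Step 4 ('pop'): stack = [20, 20], depth = 2
Step 5 ('pop'): stack = [20], depth = 1
Step 6 ('swap'): needs 2 value(s) but depth is 1 — STACK UNDERFLOW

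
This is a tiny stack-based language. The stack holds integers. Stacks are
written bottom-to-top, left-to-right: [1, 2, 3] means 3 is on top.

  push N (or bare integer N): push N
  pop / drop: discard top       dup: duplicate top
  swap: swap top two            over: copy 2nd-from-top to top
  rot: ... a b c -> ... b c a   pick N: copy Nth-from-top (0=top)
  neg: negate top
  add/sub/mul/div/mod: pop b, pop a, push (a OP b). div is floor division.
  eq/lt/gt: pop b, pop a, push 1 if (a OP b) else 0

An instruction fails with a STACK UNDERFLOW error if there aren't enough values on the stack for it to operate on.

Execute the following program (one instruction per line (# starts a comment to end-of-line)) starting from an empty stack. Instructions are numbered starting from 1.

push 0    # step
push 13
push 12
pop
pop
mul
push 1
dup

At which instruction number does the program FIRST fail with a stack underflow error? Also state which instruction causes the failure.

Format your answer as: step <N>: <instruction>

Answer: step 6: mul

Derivation:
Step 1 ('push 0'): stack = [0], depth = 1
Step 2 ('push 13'): stack = [0, 13], depth = 2
Step 3 ('push 12'): stack = [0, 13, 12], depth = 3
Step 4 ('pop'): stack = [0, 13], depth = 2
Step 5 ('pop'): stack = [0], depth = 1
Step 6 ('mul'): needs 2 value(s) but depth is 1 — STACK UNDERFLOW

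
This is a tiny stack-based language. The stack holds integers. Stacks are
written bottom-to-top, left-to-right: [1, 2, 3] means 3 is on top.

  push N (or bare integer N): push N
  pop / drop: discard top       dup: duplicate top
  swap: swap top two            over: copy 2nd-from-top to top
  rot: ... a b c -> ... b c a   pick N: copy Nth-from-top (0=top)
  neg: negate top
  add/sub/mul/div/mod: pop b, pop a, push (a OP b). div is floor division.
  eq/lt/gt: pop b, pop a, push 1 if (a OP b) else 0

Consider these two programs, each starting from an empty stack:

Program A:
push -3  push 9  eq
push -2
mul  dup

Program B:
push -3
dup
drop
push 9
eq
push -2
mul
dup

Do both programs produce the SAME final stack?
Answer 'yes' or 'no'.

Answer: yes

Derivation:
Program A trace:
  After 'push -3': [-3]
  After 'push 9': [-3, 9]
  After 'eq': [0]
  After 'push -2': [0, -2]
  After 'mul': [0]
  After 'dup': [0, 0]
Program A final stack: [0, 0]

Program B trace:
  After 'push -3': [-3]
  After 'dup': [-3, -3]
  After 'drop': [-3]
  After 'push 9': [-3, 9]
  After 'eq': [0]
  After 'push -2': [0, -2]
  After 'mul': [0]
  After 'dup': [0, 0]
Program B final stack: [0, 0]
Same: yes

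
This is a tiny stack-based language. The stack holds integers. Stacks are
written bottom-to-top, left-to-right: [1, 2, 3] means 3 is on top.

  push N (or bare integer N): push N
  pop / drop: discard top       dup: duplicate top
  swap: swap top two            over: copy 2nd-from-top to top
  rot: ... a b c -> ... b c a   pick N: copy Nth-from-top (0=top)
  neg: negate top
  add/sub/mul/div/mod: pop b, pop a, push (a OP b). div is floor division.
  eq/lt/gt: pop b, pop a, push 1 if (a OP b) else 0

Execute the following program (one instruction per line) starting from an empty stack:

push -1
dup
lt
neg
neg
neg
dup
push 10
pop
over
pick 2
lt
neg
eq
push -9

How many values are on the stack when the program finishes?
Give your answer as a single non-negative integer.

Answer: 3

Derivation:
After 'push -1': stack = [-1] (depth 1)
After 'dup': stack = [-1, -1] (depth 2)
After 'lt': stack = [0] (depth 1)
After 'neg': stack = [0] (depth 1)
After 'neg': stack = [0] (depth 1)
After 'neg': stack = [0] (depth 1)
After 'dup': stack = [0, 0] (depth 2)
After 'push 10': stack = [0, 0, 10] (depth 3)
After 'pop': stack = [0, 0] (depth 2)
After 'over': stack = [0, 0, 0] (depth 3)
After 'pick 2': stack = [0, 0, 0, 0] (depth 4)
After 'lt': stack = [0, 0, 0] (depth 3)
After 'neg': stack = [0, 0, 0] (depth 3)
After 'eq': stack = [0, 1] (depth 2)
After 'push -9': stack = [0, 1, -9] (depth 3)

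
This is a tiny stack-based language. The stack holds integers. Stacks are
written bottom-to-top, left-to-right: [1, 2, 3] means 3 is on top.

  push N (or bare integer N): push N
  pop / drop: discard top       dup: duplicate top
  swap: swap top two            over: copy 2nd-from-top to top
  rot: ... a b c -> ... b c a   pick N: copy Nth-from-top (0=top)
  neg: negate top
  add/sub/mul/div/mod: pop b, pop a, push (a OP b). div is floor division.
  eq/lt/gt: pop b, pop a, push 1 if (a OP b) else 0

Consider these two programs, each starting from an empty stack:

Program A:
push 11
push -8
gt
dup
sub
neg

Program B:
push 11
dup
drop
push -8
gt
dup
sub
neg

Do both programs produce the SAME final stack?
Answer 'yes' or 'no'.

Program A trace:
  After 'push 11': [11]
  After 'push -8': [11, -8]
  After 'gt': [1]
  After 'dup': [1, 1]
  After 'sub': [0]
  After 'neg': [0]
Program A final stack: [0]

Program B trace:
  After 'push 11': [11]
  After 'dup': [11, 11]
  After 'drop': [11]
  After 'push -8': [11, -8]
  After 'gt': [1]
  After 'dup': [1, 1]
  After 'sub': [0]
  After 'neg': [0]
Program B final stack: [0]
Same: yes

Answer: yes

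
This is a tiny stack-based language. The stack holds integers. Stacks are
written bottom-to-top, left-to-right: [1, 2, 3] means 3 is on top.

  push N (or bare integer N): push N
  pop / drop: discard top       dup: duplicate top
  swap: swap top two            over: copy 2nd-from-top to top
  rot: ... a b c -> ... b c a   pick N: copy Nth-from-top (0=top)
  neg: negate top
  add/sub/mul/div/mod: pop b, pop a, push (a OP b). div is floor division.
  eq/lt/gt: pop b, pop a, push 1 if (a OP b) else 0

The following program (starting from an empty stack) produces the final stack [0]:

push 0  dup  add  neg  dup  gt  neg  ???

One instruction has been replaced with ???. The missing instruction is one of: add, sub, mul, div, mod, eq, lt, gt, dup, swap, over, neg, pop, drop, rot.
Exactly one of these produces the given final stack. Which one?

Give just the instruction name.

Answer: neg

Derivation:
Stack before ???: [0]
Stack after ???:  [0]
The instruction that transforms [0] -> [0] is: neg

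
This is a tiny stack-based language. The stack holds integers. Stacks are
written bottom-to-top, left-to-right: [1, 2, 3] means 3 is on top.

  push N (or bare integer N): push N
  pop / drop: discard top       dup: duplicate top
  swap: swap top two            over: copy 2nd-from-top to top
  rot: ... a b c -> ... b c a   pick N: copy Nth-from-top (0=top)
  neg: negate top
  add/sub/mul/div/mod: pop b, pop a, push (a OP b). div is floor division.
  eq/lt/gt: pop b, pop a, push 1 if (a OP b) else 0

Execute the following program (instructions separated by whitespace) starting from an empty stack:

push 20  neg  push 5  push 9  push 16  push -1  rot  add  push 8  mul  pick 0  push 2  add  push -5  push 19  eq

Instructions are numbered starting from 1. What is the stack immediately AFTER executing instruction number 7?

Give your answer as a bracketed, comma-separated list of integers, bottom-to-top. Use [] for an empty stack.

Step 1 ('push 20'): [20]
Step 2 ('neg'): [-20]
Step 3 ('push 5'): [-20, 5]
Step 4 ('push 9'): [-20, 5, 9]
Step 5 ('push 16'): [-20, 5, 9, 16]
Step 6 ('push -1'): [-20, 5, 9, 16, -1]
Step 7 ('rot'): [-20, 5, 16, -1, 9]

Answer: [-20, 5, 16, -1, 9]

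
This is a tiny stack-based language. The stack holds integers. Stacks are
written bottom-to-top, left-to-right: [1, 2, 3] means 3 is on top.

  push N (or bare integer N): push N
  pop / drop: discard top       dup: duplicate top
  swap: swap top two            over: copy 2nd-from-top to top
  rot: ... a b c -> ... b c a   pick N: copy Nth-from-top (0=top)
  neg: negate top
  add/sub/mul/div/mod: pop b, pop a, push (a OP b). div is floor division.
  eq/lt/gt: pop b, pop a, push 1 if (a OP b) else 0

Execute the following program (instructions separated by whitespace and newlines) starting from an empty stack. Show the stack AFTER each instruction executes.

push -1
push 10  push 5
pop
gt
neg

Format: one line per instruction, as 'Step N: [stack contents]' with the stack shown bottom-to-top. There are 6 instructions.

Step 1: [-1]
Step 2: [-1, 10]
Step 3: [-1, 10, 5]
Step 4: [-1, 10]
Step 5: [0]
Step 6: [0]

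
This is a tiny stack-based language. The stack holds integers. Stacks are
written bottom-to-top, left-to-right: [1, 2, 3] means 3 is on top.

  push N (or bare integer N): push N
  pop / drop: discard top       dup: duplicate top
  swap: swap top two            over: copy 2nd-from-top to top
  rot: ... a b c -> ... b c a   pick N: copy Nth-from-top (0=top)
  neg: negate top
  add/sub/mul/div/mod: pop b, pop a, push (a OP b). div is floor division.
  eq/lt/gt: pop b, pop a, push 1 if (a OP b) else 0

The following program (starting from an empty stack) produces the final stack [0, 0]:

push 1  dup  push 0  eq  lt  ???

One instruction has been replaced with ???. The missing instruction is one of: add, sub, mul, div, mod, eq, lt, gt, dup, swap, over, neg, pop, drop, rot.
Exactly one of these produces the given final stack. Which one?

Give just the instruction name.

Stack before ???: [0]
Stack after ???:  [0, 0]
The instruction that transforms [0] -> [0, 0] is: dup

Answer: dup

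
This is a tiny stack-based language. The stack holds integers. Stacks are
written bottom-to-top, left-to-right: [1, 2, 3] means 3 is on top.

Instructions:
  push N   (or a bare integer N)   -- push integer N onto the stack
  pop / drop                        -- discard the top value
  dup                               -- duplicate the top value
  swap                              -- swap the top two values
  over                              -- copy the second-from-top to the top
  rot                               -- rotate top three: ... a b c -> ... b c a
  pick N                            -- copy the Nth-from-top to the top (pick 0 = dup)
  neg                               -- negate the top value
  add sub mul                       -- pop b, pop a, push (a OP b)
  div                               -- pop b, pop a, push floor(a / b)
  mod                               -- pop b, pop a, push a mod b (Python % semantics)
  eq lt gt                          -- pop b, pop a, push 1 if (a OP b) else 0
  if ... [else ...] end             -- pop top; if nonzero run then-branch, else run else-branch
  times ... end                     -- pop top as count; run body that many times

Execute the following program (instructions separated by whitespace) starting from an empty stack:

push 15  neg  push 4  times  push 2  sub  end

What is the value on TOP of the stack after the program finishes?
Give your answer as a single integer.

Answer: -23

Derivation:
After 'push 15': [15]
After 'neg': [-15]
After 'push 4': [-15, 4]
After 'times': [-15]
After 'push 2': [-15, 2]
After 'sub': [-17]
After 'push 2': [-17, 2]
After 'sub': [-19]
After 'push 2': [-19, 2]
After 'sub': [-21]
After 'push 2': [-21, 2]
After 'sub': [-23]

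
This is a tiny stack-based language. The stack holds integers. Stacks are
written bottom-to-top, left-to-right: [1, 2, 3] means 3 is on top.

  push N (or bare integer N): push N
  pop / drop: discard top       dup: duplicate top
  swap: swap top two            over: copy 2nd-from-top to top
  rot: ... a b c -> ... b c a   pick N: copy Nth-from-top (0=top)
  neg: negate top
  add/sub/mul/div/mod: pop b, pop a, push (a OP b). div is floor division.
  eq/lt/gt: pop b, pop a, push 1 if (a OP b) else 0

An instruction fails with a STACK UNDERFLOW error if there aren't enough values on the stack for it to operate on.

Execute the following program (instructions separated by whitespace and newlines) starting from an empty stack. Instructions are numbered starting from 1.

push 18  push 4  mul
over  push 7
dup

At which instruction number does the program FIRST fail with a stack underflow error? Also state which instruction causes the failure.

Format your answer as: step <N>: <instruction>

Answer: step 4: over

Derivation:
Step 1 ('push 18'): stack = [18], depth = 1
Step 2 ('push 4'): stack = [18, 4], depth = 2
Step 3 ('mul'): stack = [72], depth = 1
Step 4 ('over'): needs 2 value(s) but depth is 1 — STACK UNDERFLOW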